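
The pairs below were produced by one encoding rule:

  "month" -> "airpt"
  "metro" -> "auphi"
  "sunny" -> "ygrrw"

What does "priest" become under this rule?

zhkuyp

m(12)→a(0) and o(14)→i(8) fit y≡17x+4 (mod 26); the inverse of 17 mod 26 is 23. This is an affine cipher: with a=0,…,z=25, each position x becomes (17x+4) mod 26.
On priest: p(15)→17·15+4≡25=z; r(17)→17·17+4≡7=h; i(8)→17·8+4≡10=k; e(4)→17·4+4≡20=u; s(18)→17·18+4≡24=y; t(19)→17·19+4≡15=p (all mod 26).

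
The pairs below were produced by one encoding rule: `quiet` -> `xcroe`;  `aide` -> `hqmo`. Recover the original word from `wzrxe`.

print

In quiet: q→x is +7, u→c is +8, i→r is +9, e→o is +10 — the shift increases by 1 each position. Letter i (0-indexed) is shifted by i+7, so successive shifts are 7, 8, 9, ….
Undoing it on wzrxe: w−7=p, z−8=r, r−9=i, x−10=n, e−11=t.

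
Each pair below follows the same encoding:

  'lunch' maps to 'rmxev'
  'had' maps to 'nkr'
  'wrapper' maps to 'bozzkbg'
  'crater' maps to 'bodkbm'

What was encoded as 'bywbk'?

armor

The output letters match the input read backwards, each shifted +10: lunch reversed is hcnul. The word is reversed, then every letter is shifted forward by 10.
Reversing it on bywbk: shift back: b−10=r, y−10=o, w−10=m, b−10=r, k−10=a → romra; then reverse → armor.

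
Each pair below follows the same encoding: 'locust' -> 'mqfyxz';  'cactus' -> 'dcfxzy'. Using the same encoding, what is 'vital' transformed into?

In locust: l→m is +1, o→q is +2, c→f is +3, u→y is +4 — the shift increases by 1 each position. The shift increases by 1 at each position, starting from +1: 1, 2, 3, ….
Applying it to vital: v+1=w, i+2=k, t+3=w, a+4=e, l+5=q.

wkweq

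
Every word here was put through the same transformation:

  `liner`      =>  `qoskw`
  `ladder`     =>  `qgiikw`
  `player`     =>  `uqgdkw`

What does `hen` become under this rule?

The shift depends on letter class: consonant l→q is +5, but vowel i→o is +6. The rule splits by letter class: vowels +6, consonants +5.
Applying it to hen: h(cons)+5=m, e(vowel)+6=k, n(cons)+5=s.

mks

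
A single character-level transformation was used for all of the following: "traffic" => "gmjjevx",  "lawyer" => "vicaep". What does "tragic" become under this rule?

The output letters match the input read backwards, each shifted +4: traffic reversed is ciffart. Two steps: reverse the string, then apply a Caesar shift of +4.
Applying it to tragic: reverse → cigart; then shift: c+4=g, i+4=m, g+4=k, a+4=e, r+4=v, t+4=x.

gmkevx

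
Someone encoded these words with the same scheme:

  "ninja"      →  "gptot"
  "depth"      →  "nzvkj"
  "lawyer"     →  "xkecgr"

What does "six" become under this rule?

doy

The output letters match the input read backwards, each shifted +6: ninja reversed is ajnin. The word is reversed, then every letter is shifted forward by 6.
For six: reverse → xis; then shift: x+6=d, i+6=o, s+6=y.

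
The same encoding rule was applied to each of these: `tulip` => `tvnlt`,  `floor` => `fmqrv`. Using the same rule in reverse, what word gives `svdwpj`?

Each letter shifts forward by its position index (0, 1, 2, …) — the shift grows by one for each successive letter.
Reversing it on svdwpj: s−0=s, v−1=u, d−2=b, w−3=t, p−4=l, j−5=e.

subtle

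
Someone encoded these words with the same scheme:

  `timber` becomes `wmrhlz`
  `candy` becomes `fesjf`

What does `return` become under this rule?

In timber: t→w is +3, i→m is +4, m→r is +5, b→h is +6 — the shift increases by 1 each position. Letter i (0-indexed) is shifted by i+3, so successive shifts are 3, 4, 5, ….
For return: r+3=u, e+4=i, t+5=y, u+6=a, r+7=y, n+8=v.

uiyayv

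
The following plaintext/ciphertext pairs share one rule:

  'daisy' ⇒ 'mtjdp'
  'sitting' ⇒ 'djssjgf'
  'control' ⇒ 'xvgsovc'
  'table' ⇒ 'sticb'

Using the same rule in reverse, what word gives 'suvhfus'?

Each letter's alphabet position (a=0..z=25) is mapped through 15·x+19 mod 26 — an affine cipher.
Reversing it on suvhfus: s(18)→7·(18−19)≡19=t; u(20)→7·(20−19)≡7=h; v(21)→7·(21−19)≡14=o; h(7)→7·(7−19)≡20=u; f(5)→7·(5−19)≡6=g; u(20)→7·(20−19)≡7=h; s(18)→7·(18−19)≡19=t (all mod 26).

thought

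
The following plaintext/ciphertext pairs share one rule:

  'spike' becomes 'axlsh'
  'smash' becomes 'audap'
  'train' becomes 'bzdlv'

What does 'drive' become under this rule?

lzldh

The shift depends on letter class: consonant s→a is +8, but vowel i→l is +3. Two shifts are in play — +3 for a/e/i/o/u, +8 for every other letter.
On drive: d(cons)+8=l, r(cons)+8=z, i(vowel)+3=l, v(cons)+8=d, e(vowel)+3=h.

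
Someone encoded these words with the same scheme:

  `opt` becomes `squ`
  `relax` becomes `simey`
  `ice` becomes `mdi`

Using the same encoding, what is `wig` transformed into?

The shift depends on letter class: consonant p→q is +1, but vowel o→s is +4. Vowels shift forward by 4 and consonants shift forward by 1.
Applying it to wig: w(cons)+1=x, i(vowel)+4=m, g(cons)+1=h.

xmh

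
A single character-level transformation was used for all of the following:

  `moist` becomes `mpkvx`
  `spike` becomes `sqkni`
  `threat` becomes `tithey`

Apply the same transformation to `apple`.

In moist: m→m is +0, o→p is +1, i→k is +2, s→v is +3 — the shift increases by 1 each position. Letter i (0-indexed) is shifted by i+0, so successive shifts are 0, 1, 2, ….
Applying it to apple: a+0=a, p+1=q, p+2=r, l+3=o, e+4=i.

aqroi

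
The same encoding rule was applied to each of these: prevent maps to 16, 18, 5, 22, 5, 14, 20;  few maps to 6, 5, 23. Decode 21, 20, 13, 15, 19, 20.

utmost

p is letter #16 and maps to 16: an offset of 0. Letters become their 1-indexed alphabet positions: a=1 … z=26.
Decoding 21, 20, 13, 15, 19, 20: 21=u, 20=t, 13=m, 15=o, 19=s, 20=t.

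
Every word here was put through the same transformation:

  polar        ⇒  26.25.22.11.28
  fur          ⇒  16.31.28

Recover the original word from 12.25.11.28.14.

board

Letters become their 1-based position plus 10 (so a→11, b→12, …).
Decoding 12.25.11.28.14: 12→(12−10)÷1=2=b, 25→(25−10)÷1=15=o, 11→(11−10)÷1=1=a, 28→(28−10)÷1=18=r, 14→(14−10)÷1=4=d.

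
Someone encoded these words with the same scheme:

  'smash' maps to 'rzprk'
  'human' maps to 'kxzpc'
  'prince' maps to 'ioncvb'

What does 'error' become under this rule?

boofo

s(18)→r(17) and m(12)→z(25) fit y≡3x+15 (mod 26); the inverse of 3 mod 26 is 9. Treating letters as 0–25, the rule is x ↦ 3x + 15 (mod 26).
On error: e(4)→3·4+15≡1=b; r(17)→3·17+15≡14=o; r(17)→3·17+15≡14=o; o(14)→3·14+15≡5=f; r(17)→3·17+15≡14=o (all mod 26).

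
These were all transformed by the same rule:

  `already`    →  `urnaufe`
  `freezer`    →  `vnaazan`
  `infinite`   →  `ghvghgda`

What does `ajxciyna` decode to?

exposure

a(0)→u(20) and l(11)→r(17) fit y≡21x+20 (mod 26); the inverse of 21 mod 26 is 5. Each letter's alphabet position (a=0..z=25) is mapped through 21·x+20 mod 26 — an affine cipher.
Reversing it on ajxciyna: a(0)→5·(0−20)≡4=e; j(9)→5·(9−20)≡23=x; x(23)→5·(23−20)≡15=p; c(2)→5·(2−20)≡14=o; i(8)→5·(8−20)≡18=s; y(24)→5·(24−20)≡20=u; n(13)→5·(13−20)≡17=r; a(0)→5·(0−20)≡4=e (all mod 26).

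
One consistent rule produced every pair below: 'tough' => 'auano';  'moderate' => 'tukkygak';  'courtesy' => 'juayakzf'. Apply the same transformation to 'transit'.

ayguzoa

The shift depends on letter class: consonant t→a is +7, but vowel o→u is +6. Vowels shift forward by 6 and consonants shift forward by 7.
For transit: t(cons)+7=a, r(cons)+7=y, a(vowel)+6=g, n(cons)+7=u, s(cons)+7=z, i(vowel)+6=o, t(cons)+7=a.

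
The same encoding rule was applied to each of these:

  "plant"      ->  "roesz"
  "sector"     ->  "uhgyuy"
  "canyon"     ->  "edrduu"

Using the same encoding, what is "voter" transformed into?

xrxjx

In plant: p→r is +2, l→o is +3, a→e is +4, n→s is +5 — the shift increases by 1 each position. Letter i (0-indexed) is shifted by i+2, so successive shifts are 2, 3, 4, ….
Applying it to voter: v+2=x, o+3=r, t+4=x, e+5=j, r+6=x.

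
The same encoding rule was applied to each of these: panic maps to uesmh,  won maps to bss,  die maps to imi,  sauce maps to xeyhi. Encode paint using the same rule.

The shift depends on letter class: consonant p→u is +5, but vowel a→e is +4. The rule splits by letter class: vowels +4, consonants +5.
On paint: p(cons)+5=u, a(vowel)+4=e, i(vowel)+4=m, n(cons)+5=s, t(cons)+5=y.

uemsy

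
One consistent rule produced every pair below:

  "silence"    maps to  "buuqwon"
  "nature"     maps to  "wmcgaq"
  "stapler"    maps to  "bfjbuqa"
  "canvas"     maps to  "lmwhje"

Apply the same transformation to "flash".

oxjeq

Shifts by position in silence: pos 0: s→b (+9), pos 1: i→u (+12), pos 2: l→u (+9), pos 3: e→q (+12) — repeating every 2. The shifts repeat in a cycle of length 2: positions 0,1,… shift by +9, +12, then the pattern repeats.
For flash: f+9=o, l+12=x, a+9=j, s+12=e, h+9=q.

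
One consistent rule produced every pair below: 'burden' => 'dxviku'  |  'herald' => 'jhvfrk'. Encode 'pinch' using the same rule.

rlrhn

Letter i (0-indexed) is shifted by i+2, so successive shifts are 2, 3, 4, ….
On pinch: p+2=r, i+3=l, n+4=r, c+5=h, h+6=n.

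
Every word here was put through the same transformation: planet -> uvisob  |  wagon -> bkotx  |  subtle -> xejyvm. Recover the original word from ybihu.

track

Shifts by position in planet: pos 0: p→u (+5), pos 1: l→v (+10), pos 2: a→i (+8), pos 3: n→s (+5), pos 4: e→o (+10), pos 5: t→b (+8) — repeating every 3. The shifts repeat in a cycle of length 3: positions 0,1,… shift by +5, +10, +8, then the pattern repeats.
Decoding ybihu: y−5=t, b−10=r, i−8=a, h−5=c, u−10=k.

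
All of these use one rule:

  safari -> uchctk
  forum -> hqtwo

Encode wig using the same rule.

Compare letters: s→u is +2, a→c is +2, f→h is +2 — a constant shift. Each letter is shifted forward by 2 in the alphabet (a Caesar shift of +2).
For wig: w+2=y, i+2=k, g+2=i.

yki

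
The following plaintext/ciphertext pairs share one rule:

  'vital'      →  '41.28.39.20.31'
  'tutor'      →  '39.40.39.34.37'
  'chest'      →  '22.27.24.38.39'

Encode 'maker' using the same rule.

The number is (letter's place in the alphabet, a=1) + 19.
For maker: m=13→32, a=1→20, k=11→30, e=5→24, r=18→37.

32.20.30.24.37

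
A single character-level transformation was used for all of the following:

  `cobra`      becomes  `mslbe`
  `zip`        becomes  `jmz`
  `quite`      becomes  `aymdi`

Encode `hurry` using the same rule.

The rule splits by letter class: vowels +4, consonants +10.
Applying it to hurry: h(cons)+10=r, u(vowel)+4=y, r(cons)+10=b, r(cons)+10=b, y(cons)+10=i.

rybbi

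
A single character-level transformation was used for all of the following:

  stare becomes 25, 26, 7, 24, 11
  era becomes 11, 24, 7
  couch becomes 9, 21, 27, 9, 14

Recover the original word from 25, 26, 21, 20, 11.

Each letter is replaced by its alphabet position (a=1..z=26) + 6.
Reversing it on 25, 26, 21, 20, 11: 25→(25−6)÷1=19=s, 26→(26−6)÷1=20=t, 21→(21−6)÷1=15=o, 20→(20−6)÷1=14=n, 11→(11−6)÷1=5=e.

stone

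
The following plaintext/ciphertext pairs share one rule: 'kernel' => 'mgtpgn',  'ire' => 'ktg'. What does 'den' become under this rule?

fgp

Compare letters: k→m is +2, e→g is +2, r→t is +2 — a constant shift. Every letter moves 2 places later in the alphabet, wrapping around z→a.
For den: d+2=f, e+2=g, n+2=p.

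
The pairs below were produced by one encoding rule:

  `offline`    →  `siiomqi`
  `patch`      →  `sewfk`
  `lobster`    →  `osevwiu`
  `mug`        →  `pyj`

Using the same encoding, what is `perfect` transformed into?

siuiifw

The shift depends on letter class: consonant f→i is +3, but vowel o→s is +4. Vowels shift forward by 4 and consonants shift forward by 3.
Applying it to perfect: p(cons)+3=s, e(vowel)+4=i, r(cons)+3=u, f(cons)+3=i, e(vowel)+4=i, c(cons)+3=f, t(cons)+3=w.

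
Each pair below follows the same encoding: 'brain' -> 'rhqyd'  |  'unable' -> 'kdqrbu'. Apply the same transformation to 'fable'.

vqrbu

Compare letters: b→r is +16, r→h is +16, a→q is +16 — a constant shift. It's a constant shift of +16 (ROT16).
On fable: f+16=v, a+16=q, b+16=r, l+16=b, e+16=u.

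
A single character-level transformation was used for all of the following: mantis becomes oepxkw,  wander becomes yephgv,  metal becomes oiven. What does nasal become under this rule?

Shifts by position in mantis: pos 0: m→o (+2), pos 1: a→e (+4), pos 2: n→p (+2), pos 3: t→x (+4) — repeating every 2. The shifts repeat in a cycle of length 2: positions 0,1,… shift by +2, +4, then the pattern repeats.
On nasal: n+2=p, a+4=e, s+2=u, a+4=e, l+2=n.

peuen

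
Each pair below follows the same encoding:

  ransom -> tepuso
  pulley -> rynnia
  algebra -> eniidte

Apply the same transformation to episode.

The shift depends on letter class: consonant r→t is +2, but vowel a→e is +4. Two shifts are in play — +4 for a/e/i/o/u, +2 for every other letter.
On episode: e(vowel)+4=i, p(cons)+2=r, i(vowel)+4=m, s(cons)+2=u, o(vowel)+4=s, d(cons)+2=f, e(vowel)+4=i.

irmusfi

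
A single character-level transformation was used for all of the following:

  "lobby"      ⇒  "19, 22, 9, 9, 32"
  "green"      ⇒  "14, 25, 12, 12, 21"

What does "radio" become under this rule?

Letters become their 1-based position plus 7 (so a→8, b→9, …).
On radio: r=18→25, a=1→8, d=4→11, i=9→16, o=15→22.

25, 8, 11, 16, 22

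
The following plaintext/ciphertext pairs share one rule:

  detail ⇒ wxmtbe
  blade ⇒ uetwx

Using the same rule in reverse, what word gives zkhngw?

ground

Compare letters: d→w is +19, e→x is +19, t→m is +19 — a constant shift. This is a Caesar cipher with shift 19.
Decoding zkhngw: z−19=g, k−19=r, h−19=o, n−19=u, g−19=n, w−19=d.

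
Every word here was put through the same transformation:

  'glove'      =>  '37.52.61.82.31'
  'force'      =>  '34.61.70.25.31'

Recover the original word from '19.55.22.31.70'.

amber

g(#7)→37 and l(#12)→52: differences scale by 3, so n = 3·pos + 16. Each letter becomes 3×(its alphabet position, a=1..z=26) + 16.
Decoding 19.55.22.31.70: 19→(19−16)÷3=1=a, 55→(55−16)÷3=13=m, 22→(22−16)÷3=2=b, 31→(31−16)÷3=5=e, 70→(70−16)÷3=18=r.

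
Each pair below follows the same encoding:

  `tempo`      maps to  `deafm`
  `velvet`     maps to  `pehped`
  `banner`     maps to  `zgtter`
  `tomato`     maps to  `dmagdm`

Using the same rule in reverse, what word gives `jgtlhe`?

t(19)→d(3) and e(4)→e(4) fit y≡19x+6 (mod 26); the inverse of 19 mod 26 is 11. This is an affine cipher: with a=0,…,z=25, each position x becomes (19x+6) mod 26.
Reversing it on jgtlhe: j(9)→11·(9−6)≡7=h; g(6)→11·(6−6)≡0=a; t(19)→11·(19−6)≡13=n; l(11)→11·(11−6)≡3=d; h(7)→11·(7−6)≡11=l; e(4)→11·(4−6)≡4=e (all mod 26).

handle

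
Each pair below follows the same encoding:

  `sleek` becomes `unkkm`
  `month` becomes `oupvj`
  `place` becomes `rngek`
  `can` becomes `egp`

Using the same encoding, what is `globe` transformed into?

inudk

Two shifts are in play — +6 for a/e/i/o/u, +2 for every other letter.
On globe: g(cons)+2=i, l(cons)+2=n, o(vowel)+6=u, b(cons)+2=d, e(vowel)+6=k.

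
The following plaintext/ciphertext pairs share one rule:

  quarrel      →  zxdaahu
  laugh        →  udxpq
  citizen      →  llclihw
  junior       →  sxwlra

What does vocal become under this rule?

erldu

The rule splits by letter class: vowels +3, consonants +9.
On vocal: v(cons)+9=e, o(vowel)+3=r, c(cons)+9=l, a(vowel)+3=d, l(cons)+9=u.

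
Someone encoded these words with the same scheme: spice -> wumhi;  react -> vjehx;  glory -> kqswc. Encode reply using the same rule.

Shifts by position in spice: pos 0: s→w (+4), pos 1: p→u (+5), pos 2: i→m (+4), pos 3: c→h (+5) — repeating every 2. The shifts repeat in a cycle of length 2: positions 0,1,… shift by +4, +5, then the pattern repeats.
For reply: r+4=v, e+5=j, p+4=t, l+5=q, y+4=c.

vjtqc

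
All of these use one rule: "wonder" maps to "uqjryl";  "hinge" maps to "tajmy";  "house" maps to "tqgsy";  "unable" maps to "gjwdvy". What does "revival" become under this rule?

lynanwv

w(22)→u(20) and o(14)→q(16) fit y≡7x+22 (mod 26); the inverse of 7 mod 26 is 15. Each letter's alphabet position (a=0..z=25) is mapped through 7·x+22 mod 26 — an affine cipher.
For revival: r(17)→7·17+22≡11=l; e(4)→7·4+22≡24=y; v(21)→7·21+22≡13=n; i(8)→7·8+22≡0=a; v(21)→7·21+22≡13=n; a(0)→7·0+22≡22=w; l(11)→7·11+22≡21=v (all mod 26).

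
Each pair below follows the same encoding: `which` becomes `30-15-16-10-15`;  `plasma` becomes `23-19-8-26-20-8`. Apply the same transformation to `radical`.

w is letter #23 and maps to 30: an offset of 7. Each letter is replaced by its alphabet position (a=1..z=26) + 7.
On radical: r=18→25, a=1→8, d=4→11, i=9→16, c=3→10, a=1→8, l=12→19.

25-8-11-16-10-8-19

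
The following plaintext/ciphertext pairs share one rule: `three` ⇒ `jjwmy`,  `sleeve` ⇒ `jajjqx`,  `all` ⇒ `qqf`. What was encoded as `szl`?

The output letters match the input read backwards, each shifted +5: three reversed is eerht. Two steps: reverse the string, then apply a Caesar shift of +5.
Reversing it on szl: shift back: s−5=n, z−5=u, l−5=g → nug; then reverse → gun.

gun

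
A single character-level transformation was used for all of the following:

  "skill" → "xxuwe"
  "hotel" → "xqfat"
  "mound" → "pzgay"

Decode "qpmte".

The output letters match the input read backwards, each shifted +12: skill reversed is lliks. Read the word backwards and shift each letter +12.
Decoding qpmte: shift back: q−12=e, p−12=d, m−12=a, t−12=h, e−12=s → edahs; then reverse → shade.

shade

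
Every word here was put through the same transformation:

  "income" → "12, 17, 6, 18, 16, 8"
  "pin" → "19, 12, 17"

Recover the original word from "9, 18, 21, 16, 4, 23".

format

i is letter #9 and maps to 12: an offset of 3. Each letter is replaced by its alphabet position (a=1..z=26) + 3.
Reversing it on 9, 18, 21, 16, 4, 23: 9→(9−3)÷1=6=f, 18→(18−3)÷1=15=o, 21→(21−3)÷1=18=r, 16→(16−3)÷1=13=m, 4→(4−3)÷1=1=a, 23→(23−3)÷1=20=t.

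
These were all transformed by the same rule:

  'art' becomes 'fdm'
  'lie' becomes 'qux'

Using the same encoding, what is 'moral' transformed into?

xmday

The output letters match the input read backwards, each shifted +12: art reversed is tra. Two steps: reverse the string, then apply a Caesar shift of +12.
For moral: reverse → larom; then shift: l+12=x, a+12=m, r+12=d, o+12=a, m+12=y.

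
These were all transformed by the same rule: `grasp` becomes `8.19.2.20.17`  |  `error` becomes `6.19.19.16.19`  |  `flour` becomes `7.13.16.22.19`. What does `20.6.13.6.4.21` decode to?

select

g is letter #7 and maps to 8: an offset of 1. Each letter is replaced by its alphabet position (a=1..z=26) + 1.
Reversing it on 20.6.13.6.4.21: 20→(20−1)÷1=19=s, 6→(6−1)÷1=5=e, 13→(13−1)÷1=12=l, 6→(6−1)÷1=5=e, 4→(4−1)÷1=3=c, 21→(21−1)÷1=20=t.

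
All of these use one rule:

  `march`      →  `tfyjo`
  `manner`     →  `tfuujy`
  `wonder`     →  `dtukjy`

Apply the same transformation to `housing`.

otzznun

The shift depends on letter class: consonant m→t is +7, but vowel a→f is +5. Vowels shift forward by 5 and consonants shift forward by 7.
For housing: h(cons)+7=o, o(vowel)+5=t, u(vowel)+5=z, s(cons)+7=z, i(vowel)+5=n, n(cons)+7=u, g(cons)+7=n.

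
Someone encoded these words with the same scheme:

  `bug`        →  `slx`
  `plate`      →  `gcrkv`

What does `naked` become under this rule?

erbvu

This is a Caesar cipher with shift 17.
Applying it to naked: n+17=e, a+17=r, k+17=b, e+17=v, d+17=u.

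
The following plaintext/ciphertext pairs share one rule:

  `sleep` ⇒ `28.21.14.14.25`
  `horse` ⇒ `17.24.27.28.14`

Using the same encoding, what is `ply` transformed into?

s is letter #19 and maps to 28: an offset of 9. The number is (letter's place in the alphabet, a=1) + 9.
On ply: p=16→25, l=12→21, y=25→34.

25.21.34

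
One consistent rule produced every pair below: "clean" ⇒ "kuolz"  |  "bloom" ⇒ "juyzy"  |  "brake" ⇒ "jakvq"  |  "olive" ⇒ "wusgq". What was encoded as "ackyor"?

In clean: c→k is +8, l→u is +9, e→o is +10, a→l is +11 — the shift increases by 1 each position. Each letter shifts forward by (position + 8), i.e. 8, 9, 10, … — the shift grows by one for each successive letter.
Undoing it on ackyor: a−8=s, c−9=t, k−10=a, y−11=n, o−12=c, r−13=e.

stance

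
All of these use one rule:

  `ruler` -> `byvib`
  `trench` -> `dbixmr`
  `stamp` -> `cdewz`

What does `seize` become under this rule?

Two shifts are in play — +4 for a/e/i/o/u, +10 for every other letter.
Applying it to seize: s(cons)+10=c, e(vowel)+4=i, i(vowel)+4=m, z(cons)+10=j, e(vowel)+4=i.

cimji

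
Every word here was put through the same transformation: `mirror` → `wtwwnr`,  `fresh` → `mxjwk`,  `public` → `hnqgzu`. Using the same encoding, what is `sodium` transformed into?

The output letters match the input read backwards, each shifted +5: mirror reversed is rorrim. The word is reversed, then every letter is shifted forward by 5.
For sodium: reverse → muidos; then shift: m+5=r, u+5=z, i+5=n, d+5=i, o+5=t, s+5=x.

rznitx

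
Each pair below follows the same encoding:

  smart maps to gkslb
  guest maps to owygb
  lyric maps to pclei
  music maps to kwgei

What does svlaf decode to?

s(18)→g(6) and m(12)→k(10) fit y≡21x+18 (mod 26); the inverse of 21 mod 26 is 5. This is an affine cipher: with a=0,…,z=25, each position x becomes (21x+18) mod 26.
Undoing it on svlaf: s(18)→5·(18−18)≡0=a; v(21)→5·(21−18)≡15=p; l(11)→5·(11−18)≡17=r; a(0)→5·(0−18)≡14=o; f(5)→5·(5−18)≡13=n (all mod 26).

apron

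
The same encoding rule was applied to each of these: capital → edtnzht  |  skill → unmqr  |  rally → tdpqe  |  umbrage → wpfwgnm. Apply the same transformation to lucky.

nxgpe

Each letter shifts forward by (position + 2), i.e. 2, 3, 4, … — the shift grows by one for each successive letter.
On lucky: l+2=n, u+3=x, c+4=g, k+5=p, y+6=e.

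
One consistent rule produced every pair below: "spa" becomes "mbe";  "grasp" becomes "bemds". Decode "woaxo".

Read the word backwards and shift each letter +12.
Undoing it on woaxo: shift back: w−12=k, o−12=c, a−12=o, x−12=l, o−12=c → kcolc; then reverse → clock.

clock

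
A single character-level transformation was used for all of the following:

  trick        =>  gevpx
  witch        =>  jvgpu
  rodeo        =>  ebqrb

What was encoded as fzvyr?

Compare letters: t→g is +13, r→e is +13, i→v is +13 — a constant shift. It's a constant shift of +13 (ROT13).
Undoing it on fzvyr: f−13=s, z−13=m, v−13=i, y−13=l, r−13=e.

smile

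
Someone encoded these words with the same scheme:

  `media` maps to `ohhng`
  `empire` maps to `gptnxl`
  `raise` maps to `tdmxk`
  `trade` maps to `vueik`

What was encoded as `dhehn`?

In media: m→o is +2, e→h is +3, d→h is +4, i→n is +5 — the shift increases by 1 each position. Letter i (0-indexed) is shifted by i+2, so successive shifts are 2, 3, 4, ….
Undoing it on dhehn: d−2=b, h−3=e, e−4=a, h−5=c, n−6=h.

beach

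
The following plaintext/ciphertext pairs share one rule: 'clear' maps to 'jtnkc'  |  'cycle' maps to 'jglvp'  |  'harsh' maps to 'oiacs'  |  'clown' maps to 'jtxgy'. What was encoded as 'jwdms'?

couch

In clear: c→j is +7, l→t is +8, e→n is +9, a→k is +10 — the shift increases by 1 each position. Each letter shifts forward by (position + 7), i.e. 7, 8, 9, … — the shift grows by one for each successive letter.
Reversing it on jwdms: j−7=c, w−8=o, d−9=u, m−10=c, s−11=h.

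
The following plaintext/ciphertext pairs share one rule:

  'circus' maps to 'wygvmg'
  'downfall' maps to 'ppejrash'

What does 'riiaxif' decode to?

The word is reversed, then every letter is shifted forward by 4.
Reversing it on riiaxif: shift back: r−4=n, i−4=e, i−4=e, a−4=w, x−4=t, i−4=e, f−4=b → neewteb; then reverse → between.

between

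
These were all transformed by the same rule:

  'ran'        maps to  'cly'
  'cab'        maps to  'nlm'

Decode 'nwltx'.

claim

Compare letters: r→c is +11, a→l is +11, n→y is +11 — a constant shift. This is a Caesar cipher with shift 11.
Reversing it on nwltx: n−11=c, w−11=l, l−11=a, t−11=i, x−11=m.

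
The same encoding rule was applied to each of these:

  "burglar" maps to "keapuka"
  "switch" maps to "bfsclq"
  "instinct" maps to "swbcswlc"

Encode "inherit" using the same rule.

swqoasc

The shift depends on letter class: consonant b→k is +9, but vowel u→e is +10. Two shifts are in play — +10 for a/e/i/o/u, +9 for every other letter.
For inherit: i(vowel)+10=s, n(cons)+9=w, h(cons)+9=q, e(vowel)+10=o, r(cons)+9=a, i(vowel)+10=s, t(cons)+9=c.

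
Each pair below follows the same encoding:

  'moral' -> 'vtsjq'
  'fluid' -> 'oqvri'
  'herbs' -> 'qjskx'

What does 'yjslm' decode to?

perch

Shifts by position in moral: pos 0: m→v (+9), pos 1: o→t (+5), pos 2: r→s (+1), pos 3: a→j (+9), pos 4: l→q (+5) — repeating every 3. It's a Vigenère-style cipher with numeric key [9,5,1]: position i shifts by key[i mod 3].
Reversing it on yjslm: y−9=p, j−5=e, s−1=r, l−9=c, m−5=h.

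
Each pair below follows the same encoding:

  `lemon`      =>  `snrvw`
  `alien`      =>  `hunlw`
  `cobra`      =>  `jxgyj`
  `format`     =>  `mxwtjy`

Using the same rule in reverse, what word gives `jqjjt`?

check

Shifts by position in lemon: pos 0: l→s (+7), pos 1: e→n (+9), pos 2: m→r (+5), pos 3: o→v (+7), pos 4: n→w (+9) — repeating every 3. The shifts repeat in a cycle of length 3: positions 0,1,… shift by +7, +9, +5, then the pattern repeats.
Decoding jqjjt: j−7=c, q−9=h, j−5=e, j−7=c, t−9=k.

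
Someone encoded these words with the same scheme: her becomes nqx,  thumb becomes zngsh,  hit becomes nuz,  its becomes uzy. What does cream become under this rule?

ixqms

The shift depends on letter class: consonant h→n is +6, but vowel e→q is +12. Two shifts are in play — +12 for a/e/i/o/u, +6 for every other letter.
On cream: c(cons)+6=i, r(cons)+6=x, e(vowel)+12=q, a(vowel)+12=m, m(cons)+6=s.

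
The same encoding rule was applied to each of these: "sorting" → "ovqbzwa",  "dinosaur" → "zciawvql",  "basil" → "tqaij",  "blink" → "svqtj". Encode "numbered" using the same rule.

lmzmjucv

The output letters match the input read backwards, each shifted +8: sorting reversed is gnitros. The word is reversed, then every letter is shifted forward by 8.
Applying it to numbered: reverse → derebmun; then shift: d+8=l, e+8=m, r+8=z, e+8=m, b+8=j, m+8=u, u+8=c, n+8=v.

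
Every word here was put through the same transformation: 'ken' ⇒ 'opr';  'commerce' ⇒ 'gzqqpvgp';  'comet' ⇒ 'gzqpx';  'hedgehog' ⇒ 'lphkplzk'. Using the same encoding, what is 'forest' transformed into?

jzvpwx

Vowels shift forward by 11 and consonants shift forward by 4.
For forest: f(cons)+4=j, o(vowel)+11=z, r(cons)+4=v, e(vowel)+11=p, s(cons)+4=w, t(cons)+4=x.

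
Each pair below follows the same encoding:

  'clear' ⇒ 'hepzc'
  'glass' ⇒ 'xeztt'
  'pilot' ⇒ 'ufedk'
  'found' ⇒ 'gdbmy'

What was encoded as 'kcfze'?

c(2)→h(7) and l(11)→e(4) fit y≡17x+25 (mod 26); the inverse of 17 mod 26 is 23. This is an affine cipher: with a=0,…,z=25, each position x becomes (17x+25) mod 26.
Undoing it on kcfze: k(10)→23·(10−25)≡19=t; c(2)→23·(2−25)≡17=r; f(5)→23·(5−25)≡8=i; z(25)→23·(25−25)≡0=a; e(4)→23·(4−25)≡11=l (all mod 26).

trial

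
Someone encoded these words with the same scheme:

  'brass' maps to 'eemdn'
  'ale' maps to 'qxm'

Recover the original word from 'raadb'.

proof

The word is reversed, then every letter is shifted forward by 12.
Decoding raadb: shift back: r−12=f, a−12=o, a−12=o, d−12=r, b−12=p → foorp; then reverse → proof.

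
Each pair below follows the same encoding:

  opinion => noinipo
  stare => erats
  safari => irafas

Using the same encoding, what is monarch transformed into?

hcranom

The word is simply reversed.
For monarch: reverse → hcranom.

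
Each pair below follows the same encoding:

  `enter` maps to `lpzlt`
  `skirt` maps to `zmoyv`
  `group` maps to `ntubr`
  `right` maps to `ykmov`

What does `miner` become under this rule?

Shifts by position in enter: pos 0: e→l (+7), pos 1: n→p (+2), pos 2: t→z (+6), pos 3: e→l (+7), pos 4: r→t (+2) — repeating every 3. A repeating key of period 3 is used — shifts +7, +2, +6 over and over.
Applying it to miner: m+7=t, i+2=k, n+6=t, e+7=l, r+2=t.

tktlt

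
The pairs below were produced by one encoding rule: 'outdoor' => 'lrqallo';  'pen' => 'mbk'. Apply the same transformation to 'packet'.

mxzhbq

Compare letters: o→l is +23, u→r is +23, t→q is +23 — a constant shift. Every letter moves 23 places later in the alphabet, wrapping around z→a.
On packet: p+23=m, a+23=x, c+23=z, k+23=h, e+23=b, t+23=q.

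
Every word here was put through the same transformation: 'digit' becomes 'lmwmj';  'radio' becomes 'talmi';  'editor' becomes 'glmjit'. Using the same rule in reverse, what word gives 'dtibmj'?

profit

Each letter's alphabet position (a=0..z=25) is mapped through 21·x+0 mod 26 — an affine cipher.
Undoing it on dtibmj: d(3)→5·(3−0)≡15=p; t(19)→5·(19−0)≡17=r; i(8)→5·(8−0)≡14=o; b(1)→5·(1−0)≡5=f; m(12)→5·(12−0)≡8=i; j(9)→5·(9−0)≡19=t (all mod 26).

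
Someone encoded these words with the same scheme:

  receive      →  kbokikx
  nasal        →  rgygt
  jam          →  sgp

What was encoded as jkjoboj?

divided

The output letters match the input read backwards, each shifted +6: receive reversed is eviecer. Read the word backwards and shift each letter +6.
Undoing it on jkjoboj: shift back: j−6=d, k−6=e, j−6=d, o−6=i, b−6=v, o−6=i, j−6=d → dedivid; then reverse → divided.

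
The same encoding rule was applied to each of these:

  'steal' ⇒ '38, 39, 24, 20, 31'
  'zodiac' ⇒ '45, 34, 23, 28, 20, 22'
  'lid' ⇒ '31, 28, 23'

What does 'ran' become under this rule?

s is letter #19 and maps to 38: an offset of 19. Each letter is replaced by its alphabet position (a=1..z=26) + 19.
On ran: r=18→37, a=1→20, n=14→33.

37, 20, 33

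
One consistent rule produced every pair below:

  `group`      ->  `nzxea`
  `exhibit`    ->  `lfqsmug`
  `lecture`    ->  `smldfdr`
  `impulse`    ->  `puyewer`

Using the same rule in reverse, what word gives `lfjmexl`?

exactly

In group: g→n is +7, r→z is +8, o→x is +9, u→e is +10 — the shift increases by 1 each position. The shift increases by 1 at each position, starting from +7: 7, 8, 9, ….
Decoding lfjmexl: l−7=e, f−8=x, j−9=a, m−10=c, e−11=t, x−12=l, l−13=y.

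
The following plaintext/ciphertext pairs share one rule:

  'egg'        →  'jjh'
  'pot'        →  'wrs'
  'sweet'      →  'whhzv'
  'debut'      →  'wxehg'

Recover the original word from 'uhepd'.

amber

The output letters match the input read backwards, each shifted +3: egg reversed is gge. Two steps: reverse the string, then apply a Caesar shift of +3.
Undoing it on uhepd: shift back: u−3=r, h−3=e, e−3=b, p−3=m, d−3=a → rebma; then reverse → amber.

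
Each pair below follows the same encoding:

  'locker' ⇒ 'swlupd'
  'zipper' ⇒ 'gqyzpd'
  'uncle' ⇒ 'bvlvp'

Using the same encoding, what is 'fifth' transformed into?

In locker: l→s is +7, o→w is +8, c→l is +9, k→u is +10 — the shift increases by 1 each position. Each letter shifts forward by (position + 7), i.e. 7, 8, 9, … — the shift grows by one for each successive letter.
On fifth: f+7=m, i+8=q, f+9=o, t+10=d, h+11=s.

mqods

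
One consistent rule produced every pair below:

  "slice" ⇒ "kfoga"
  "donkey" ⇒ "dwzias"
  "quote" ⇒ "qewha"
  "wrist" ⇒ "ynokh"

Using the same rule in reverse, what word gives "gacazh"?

This is an affine cipher: with a=0,…,z=25, each position x becomes (23x+12) mod 26.
Decoding gacazh: g(6)→17·(6−12)≡2=c; a(0)→17·(0−12)≡4=e; c(2)→17·(2−12)≡12=m; a(0)→17·(0−12)≡4=e; z(25)→17·(25−12)≡13=n; h(7)→17·(7−12)≡19=t (all mod 26).

cement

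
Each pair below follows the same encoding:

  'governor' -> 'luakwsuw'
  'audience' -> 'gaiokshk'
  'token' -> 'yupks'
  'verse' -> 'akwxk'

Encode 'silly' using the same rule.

xoqqd

The rule splits by letter class: vowels +6, consonants +5.
On silly: s(cons)+5=x, i(vowel)+6=o, l(cons)+5=q, l(cons)+5=q, y(cons)+5=d.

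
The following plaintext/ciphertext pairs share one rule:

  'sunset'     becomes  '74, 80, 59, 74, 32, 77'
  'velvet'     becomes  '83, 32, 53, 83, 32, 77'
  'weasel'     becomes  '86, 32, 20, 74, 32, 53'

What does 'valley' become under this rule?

s(#19)→74 and u(#21)→80: differences scale by 3, so n = 3·pos + 17. The formula is n = 3×(alphabet index, a=1) + 17.
On valley: v=22→83, a=1→20, l=12→53, l=12→53, e=5→32, y=25→92.

83, 20, 53, 53, 32, 92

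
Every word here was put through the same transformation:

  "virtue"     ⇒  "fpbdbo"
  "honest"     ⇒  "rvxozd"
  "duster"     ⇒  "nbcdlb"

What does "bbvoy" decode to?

ruler

It's a Vigenère-style cipher with numeric key [10,7,10]: position i shifts by key[i mod 3].
Decoding bbvoy: b−10=r, b−7=u, v−10=l, o−10=e, y−7=r.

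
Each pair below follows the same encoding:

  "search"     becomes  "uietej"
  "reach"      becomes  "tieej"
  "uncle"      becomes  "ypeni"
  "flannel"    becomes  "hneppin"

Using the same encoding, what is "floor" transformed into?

hnsst

Vowels shift forward by 4 and consonants shift forward by 2.
For floor: f(cons)+2=h, l(cons)+2=n, o(vowel)+4=s, o(vowel)+4=s, r(cons)+2=t.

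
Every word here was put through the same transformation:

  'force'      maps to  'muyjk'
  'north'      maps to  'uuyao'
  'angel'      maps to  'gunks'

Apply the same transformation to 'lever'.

skcky

The shift depends on letter class: consonant f→m is +7, but vowel o→u is +6. Two shifts are in play — +6 for a/e/i/o/u, +7 for every other letter.
For lever: l(cons)+7=s, e(vowel)+6=k, v(cons)+7=c, e(vowel)+6=k, r(cons)+7=y.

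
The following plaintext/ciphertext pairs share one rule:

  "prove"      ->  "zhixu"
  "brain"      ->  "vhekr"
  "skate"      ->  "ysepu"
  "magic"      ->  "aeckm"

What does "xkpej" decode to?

Treating letters as 0–25, the rule is x ↦ 17x + 4 (mod 26).
Reversing it on xkpej: x(23)→23·(23−4)≡21=v; k(10)→23·(10−4)≡8=i; p(15)→23·(15−4)≡19=t; e(4)→23·(4−4)≡0=a; j(9)→23·(9−4)≡11=l (all mod 26).

vital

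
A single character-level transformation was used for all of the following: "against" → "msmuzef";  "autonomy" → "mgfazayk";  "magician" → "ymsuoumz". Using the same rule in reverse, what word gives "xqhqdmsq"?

leverage

Compare letters: a→m is +12, g→s is +12, a→m is +12 — a constant shift. Every letter moves 12 places later in the alphabet, wrapping around z→a.
Undoing it on xqhqdmsq: x−12=l, q−12=e, h−12=v, q−12=e, d−12=r, m−12=a, s−12=g, q−12=e.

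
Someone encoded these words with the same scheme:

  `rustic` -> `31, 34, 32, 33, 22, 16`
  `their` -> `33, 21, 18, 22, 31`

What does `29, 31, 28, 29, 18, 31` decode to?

r is letter #18 and maps to 31: an offset of 13. Letters become their 1-based position plus 13 (so a→14, b→15, …).
Decoding 29, 31, 28, 29, 18, 31: 29→(29−13)÷1=16=p, 31→(31−13)÷1=18=r, 28→(28−13)÷1=15=o, 29→(29−13)÷1=16=p, 18→(18−13)÷1=5=e, 31→(31−13)÷1=18=r.

proper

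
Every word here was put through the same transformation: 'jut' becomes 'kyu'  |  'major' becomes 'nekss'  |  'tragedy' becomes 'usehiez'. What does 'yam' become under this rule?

zen

The rule splits by letter class: vowels +4, consonants +1.
For yam: y(cons)+1=z, a(vowel)+4=e, m(cons)+1=n.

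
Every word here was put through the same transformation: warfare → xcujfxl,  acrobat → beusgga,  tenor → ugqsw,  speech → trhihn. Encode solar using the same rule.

tqoew

In warfare: w→x is +1, a→c is +2, r→u is +3, f→j is +4 — the shift increases by 1 each position. Each letter shifts forward by (position + 1), i.e. 1, 2, 3, … — the shift grows by one for each successive letter.
On solar: s+1=t, o+2=q, l+3=o, a+4=e, r+5=w.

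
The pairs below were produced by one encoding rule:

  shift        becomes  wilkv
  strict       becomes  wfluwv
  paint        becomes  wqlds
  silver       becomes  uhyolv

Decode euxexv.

The word is reversed, then every letter is shifted forward by 3.
Decoding euxexv: shift back: e−3=b, u−3=r, x−3=u, e−3=b, x−3=u, v−3=s → brubus; then reverse → suburb.

suburb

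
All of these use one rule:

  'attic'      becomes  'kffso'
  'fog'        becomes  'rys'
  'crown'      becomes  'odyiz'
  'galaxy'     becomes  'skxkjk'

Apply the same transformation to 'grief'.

The shift depends on letter class: consonant t→f is +12, but vowel a→k is +10. Two shifts are in play — +10 for a/e/i/o/u, +12 for every other letter.
For grief: g(cons)+12=s, r(cons)+12=d, i(vowel)+10=s, e(vowel)+10=o, f(cons)+12=r.

sdsor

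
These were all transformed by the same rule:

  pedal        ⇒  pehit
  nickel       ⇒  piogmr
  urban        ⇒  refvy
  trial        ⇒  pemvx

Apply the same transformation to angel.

pikre

Two steps: reverse the string, then apply a Caesar shift of +4.
For angel: reverse → legna; then shift: l+4=p, e+4=i, g+4=k, n+4=r, a+4=e.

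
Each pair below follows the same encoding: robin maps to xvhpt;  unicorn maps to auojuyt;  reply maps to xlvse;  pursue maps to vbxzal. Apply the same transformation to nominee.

A repeating key of period 2 is used — shifts +6, +7 over and over.
On nominee: n+6=t, o+7=v, m+6=s, i+7=p, n+6=t, e+7=l, e+6=k.

tvsptlk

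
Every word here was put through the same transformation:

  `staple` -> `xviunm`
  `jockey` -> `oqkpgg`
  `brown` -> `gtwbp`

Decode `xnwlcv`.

slogan

It's a Vigenère-style cipher with numeric key [5,2,8]: position i shifts by key[i mod 3].
Reversing it on xnwlcv: x−5=s, n−2=l, w−8=o, l−5=g, c−2=a, v−8=n.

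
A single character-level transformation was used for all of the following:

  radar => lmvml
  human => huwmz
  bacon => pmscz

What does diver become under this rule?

r(17)→l(11) and a(0)→m(12) fit y≡3x+12 (mod 26); the inverse of 3 mod 26 is 9. Treating letters as 0–25, the rule is x ↦ 3x + 12 (mod 26).
For diver: d(3)→3·3+12≡21=v; i(8)→3·8+12≡10=k; v(21)→3·21+12≡23=x; e(4)→3·4+12≡24=y; r(17)→3·17+12≡11=l (all mod 26).

vkxyl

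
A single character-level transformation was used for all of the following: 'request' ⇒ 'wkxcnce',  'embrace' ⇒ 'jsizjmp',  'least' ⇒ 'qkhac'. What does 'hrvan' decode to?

In request: r→w is +5, e→k is +6, q→x is +7, u→c is +8 — the shift increases by 1 each position. Each letter shifts forward by (position + 5), i.e. 5, 6, 7, … — the shift grows by one for each successive letter.
Undoing it on hrvan: h−5=c, r−6=l, v−7=o, a−8=s, n−9=e.

close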